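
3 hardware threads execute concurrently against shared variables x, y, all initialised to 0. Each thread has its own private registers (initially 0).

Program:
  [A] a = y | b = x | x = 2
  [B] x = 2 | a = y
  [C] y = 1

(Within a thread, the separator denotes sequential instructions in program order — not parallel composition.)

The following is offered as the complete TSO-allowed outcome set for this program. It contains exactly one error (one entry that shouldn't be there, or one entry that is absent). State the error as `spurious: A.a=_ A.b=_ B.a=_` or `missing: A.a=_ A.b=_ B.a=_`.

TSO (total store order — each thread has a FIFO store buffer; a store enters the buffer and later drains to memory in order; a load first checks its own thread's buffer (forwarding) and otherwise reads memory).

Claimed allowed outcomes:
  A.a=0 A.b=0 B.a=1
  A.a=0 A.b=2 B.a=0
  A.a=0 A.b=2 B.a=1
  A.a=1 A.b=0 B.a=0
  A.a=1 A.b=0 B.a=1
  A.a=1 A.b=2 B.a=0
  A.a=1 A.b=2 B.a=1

missing: A.a=0 A.b=0 B.a=0

outcome vector order: (A.a,A.b,B.a)
under TSO → <0 0 0>; <0 0 1>; <0 2 0>; <0 2 1>; <1 0 0>; <1 0 1>; <1 2 0>; <1 2 1>
TSO∖claimed = {<0 0 0>}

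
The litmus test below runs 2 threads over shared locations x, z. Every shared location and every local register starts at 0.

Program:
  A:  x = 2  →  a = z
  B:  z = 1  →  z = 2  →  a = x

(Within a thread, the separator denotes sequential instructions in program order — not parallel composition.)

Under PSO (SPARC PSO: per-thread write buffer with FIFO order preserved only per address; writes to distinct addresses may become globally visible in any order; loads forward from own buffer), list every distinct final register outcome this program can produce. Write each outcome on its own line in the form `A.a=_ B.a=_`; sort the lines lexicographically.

outcome vector order: (A.a,B.a)
|PSO outcomes| = 6

A.a=0 B.a=0
A.a=0 B.a=2
A.a=1 B.a=0
A.a=1 B.a=2
A.a=2 B.a=0
A.a=2 B.a=2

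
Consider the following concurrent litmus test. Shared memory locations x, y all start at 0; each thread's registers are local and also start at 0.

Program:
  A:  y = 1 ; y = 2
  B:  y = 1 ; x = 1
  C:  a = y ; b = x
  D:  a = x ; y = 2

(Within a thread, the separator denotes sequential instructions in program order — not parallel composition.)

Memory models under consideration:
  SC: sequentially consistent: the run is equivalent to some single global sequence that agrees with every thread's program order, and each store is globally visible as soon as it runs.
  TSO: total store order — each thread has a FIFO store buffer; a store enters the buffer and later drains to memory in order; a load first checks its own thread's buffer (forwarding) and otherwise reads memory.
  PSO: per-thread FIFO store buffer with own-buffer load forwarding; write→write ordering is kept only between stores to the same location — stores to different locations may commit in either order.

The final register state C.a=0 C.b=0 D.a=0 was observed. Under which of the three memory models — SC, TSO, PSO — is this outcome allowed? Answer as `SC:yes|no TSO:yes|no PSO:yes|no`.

SC:yes TSO:yes PSO:yes

outcome vector order: (C.a,C.b,D.a)
under SC → <0 0 0>, <0 0 1>, <0 1 0>, <0 1 1>, <1 0 0>, <1 0 1>, <1 1 0>, <1 1 1>, <2 0 0>, <2 0 1>, <2 1 0>, <2 1 1>
under TSO → <0 0 0>, <0 0 1>, <0 1 0>, <0 1 1>, <1 0 0>, <1 0 1>, <1 1 0>, <1 1 1>, <2 0 0>, <2 0 1>, <2 1 0>, <2 1 1>
under PSO → <0 0 0>, <0 0 1>, <0 1 0>, <0 1 1>, <1 0 0>, <1 0 1>, <1 1 0>, <1 1 1>, <2 0 0>, <2 0 1>, <2 1 0>, <2 1 1>
target <0 0 0> ∈ {SC,TSO,PSO}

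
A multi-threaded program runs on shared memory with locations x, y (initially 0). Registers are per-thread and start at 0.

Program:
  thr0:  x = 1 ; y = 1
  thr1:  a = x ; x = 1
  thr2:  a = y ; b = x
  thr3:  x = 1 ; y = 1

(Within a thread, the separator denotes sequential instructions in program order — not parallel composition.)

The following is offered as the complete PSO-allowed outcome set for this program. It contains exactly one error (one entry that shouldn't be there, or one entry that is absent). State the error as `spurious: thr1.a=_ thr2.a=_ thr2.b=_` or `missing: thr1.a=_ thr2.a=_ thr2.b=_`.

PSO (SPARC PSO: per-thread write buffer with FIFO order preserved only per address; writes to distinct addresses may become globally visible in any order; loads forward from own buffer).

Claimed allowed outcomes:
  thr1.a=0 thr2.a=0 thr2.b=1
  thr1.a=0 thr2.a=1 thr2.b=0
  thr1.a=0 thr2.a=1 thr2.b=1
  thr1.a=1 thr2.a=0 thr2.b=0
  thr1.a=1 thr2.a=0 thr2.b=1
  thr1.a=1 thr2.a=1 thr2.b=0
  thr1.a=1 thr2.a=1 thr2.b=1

outcome vector order: (thr1.a,thr2.a,thr2.b)
[PSO] allowed = {<0 0 0>, <0 0 1>, <0 1 0>, <0 1 1>, <1 0 0>, <1 0 1>, <1 1 0>, <1 1 1>}
PSO∖claimed = {<0 0 0>}

missing: thr1.a=0 thr2.a=0 thr2.b=0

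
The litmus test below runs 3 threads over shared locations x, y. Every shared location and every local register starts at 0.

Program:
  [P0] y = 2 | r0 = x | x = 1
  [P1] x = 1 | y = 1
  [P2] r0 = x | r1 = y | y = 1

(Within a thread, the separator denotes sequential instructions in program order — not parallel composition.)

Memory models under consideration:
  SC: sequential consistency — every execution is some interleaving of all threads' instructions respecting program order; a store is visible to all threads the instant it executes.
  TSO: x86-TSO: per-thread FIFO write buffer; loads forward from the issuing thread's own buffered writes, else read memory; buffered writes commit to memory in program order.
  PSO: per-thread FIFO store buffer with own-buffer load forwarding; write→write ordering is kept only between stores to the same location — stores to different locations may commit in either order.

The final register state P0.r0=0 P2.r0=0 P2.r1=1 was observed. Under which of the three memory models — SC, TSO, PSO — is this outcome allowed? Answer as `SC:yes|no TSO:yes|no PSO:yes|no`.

outcome vector order: (P0.r0,P2.r0,P2.r1)
SC: 11 outcomes — {000, 001, 002, 011, 012, 100, 101, 102, 110, 111, 112}
TSO: 12 outcomes — {000, 001, 002, 010, 011, 012, 100, 101, 102, 110, 111, 112}
PSO: 12 outcomes — {000, 001, 002, 010, 011, 012, 100, 101, 102, 110, 111, 112}
target 001 ∈ {SC,TSO,PSO}

SC:yes TSO:yes PSO:yes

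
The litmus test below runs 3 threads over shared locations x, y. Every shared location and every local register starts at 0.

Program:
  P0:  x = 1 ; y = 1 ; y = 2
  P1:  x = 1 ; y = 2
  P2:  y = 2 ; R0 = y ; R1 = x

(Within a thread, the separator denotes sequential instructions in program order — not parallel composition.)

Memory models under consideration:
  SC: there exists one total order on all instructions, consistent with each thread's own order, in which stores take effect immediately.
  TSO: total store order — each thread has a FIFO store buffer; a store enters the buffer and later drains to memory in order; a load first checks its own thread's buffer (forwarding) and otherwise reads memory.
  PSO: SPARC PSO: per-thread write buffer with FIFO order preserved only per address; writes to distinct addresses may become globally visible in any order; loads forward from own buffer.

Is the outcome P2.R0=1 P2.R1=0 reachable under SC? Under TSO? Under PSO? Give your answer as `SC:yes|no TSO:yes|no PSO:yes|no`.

SC:no TSO:no PSO:yes

outcome vector order: (P2.R0,P2.R1)
under SC → <1 1>, <2 0>, <2 1>
under TSO → <1 1>, <2 0>, <2 1>
under PSO → <1 0>, <1 1>, <2 0>, <2 1>
target <1 0> ∈ {PSO}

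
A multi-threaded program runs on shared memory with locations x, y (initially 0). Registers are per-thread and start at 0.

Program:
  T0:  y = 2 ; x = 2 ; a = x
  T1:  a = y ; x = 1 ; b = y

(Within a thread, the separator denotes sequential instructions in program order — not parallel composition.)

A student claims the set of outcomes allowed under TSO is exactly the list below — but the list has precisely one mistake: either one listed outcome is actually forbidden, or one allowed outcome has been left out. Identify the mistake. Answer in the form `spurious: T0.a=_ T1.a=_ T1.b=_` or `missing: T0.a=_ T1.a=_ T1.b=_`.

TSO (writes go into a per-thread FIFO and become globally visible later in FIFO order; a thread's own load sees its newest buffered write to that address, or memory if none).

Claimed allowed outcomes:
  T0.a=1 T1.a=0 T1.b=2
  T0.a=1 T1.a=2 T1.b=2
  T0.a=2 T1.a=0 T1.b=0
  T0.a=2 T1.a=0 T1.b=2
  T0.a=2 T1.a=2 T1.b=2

missing: T0.a=1 T1.a=0 T1.b=0

outcome vector order: (T0.a,T1.a,T1.b)
TSO: 6 outcomes — {100; 102; 122; 200; 202; 222}
TSO∖claimed = {100}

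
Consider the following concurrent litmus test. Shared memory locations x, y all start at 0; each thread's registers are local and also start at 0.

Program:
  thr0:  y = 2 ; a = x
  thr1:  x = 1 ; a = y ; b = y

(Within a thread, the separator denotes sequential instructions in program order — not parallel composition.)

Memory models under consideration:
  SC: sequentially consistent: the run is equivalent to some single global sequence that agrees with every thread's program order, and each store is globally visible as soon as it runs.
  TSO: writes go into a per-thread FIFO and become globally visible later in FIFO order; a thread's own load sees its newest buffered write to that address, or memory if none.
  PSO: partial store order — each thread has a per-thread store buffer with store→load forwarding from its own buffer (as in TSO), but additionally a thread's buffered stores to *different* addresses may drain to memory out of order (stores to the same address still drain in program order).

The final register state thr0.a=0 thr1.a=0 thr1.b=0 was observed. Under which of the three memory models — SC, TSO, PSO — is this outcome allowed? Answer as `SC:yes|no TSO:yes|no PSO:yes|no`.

outcome vector order: (thr0.a,thr1.a,thr1.b)
SC: 4 outcomes — {0/2/2 1/0/0 1/0/2 1/2/2}
TSO: 6 outcomes — {0/0/0 0/0/2 0/2/2 1/0/0 1/0/2 1/2/2}
PSO: 6 outcomes — {0/0/0 0/0/2 0/2/2 1/0/0 1/0/2 1/2/2}
target 0/0/0 ∈ {TSO,PSO}

SC:no TSO:yes PSO:yes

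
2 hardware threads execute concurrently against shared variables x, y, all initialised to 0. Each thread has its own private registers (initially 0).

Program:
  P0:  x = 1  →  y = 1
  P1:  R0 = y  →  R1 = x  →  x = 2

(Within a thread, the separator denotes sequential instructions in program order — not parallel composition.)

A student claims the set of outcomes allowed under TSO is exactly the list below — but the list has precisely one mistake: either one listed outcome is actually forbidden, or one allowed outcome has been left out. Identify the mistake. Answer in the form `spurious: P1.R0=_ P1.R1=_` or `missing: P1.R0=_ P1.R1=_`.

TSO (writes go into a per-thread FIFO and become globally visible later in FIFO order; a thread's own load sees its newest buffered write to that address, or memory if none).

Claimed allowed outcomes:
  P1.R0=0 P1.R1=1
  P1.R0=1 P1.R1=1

outcome vector order: (P1.R0,P1.R1)
TSO (3): 0/0 0/1 1/1
TSO∖claimed = {0/0}

missing: P1.R0=0 P1.R1=0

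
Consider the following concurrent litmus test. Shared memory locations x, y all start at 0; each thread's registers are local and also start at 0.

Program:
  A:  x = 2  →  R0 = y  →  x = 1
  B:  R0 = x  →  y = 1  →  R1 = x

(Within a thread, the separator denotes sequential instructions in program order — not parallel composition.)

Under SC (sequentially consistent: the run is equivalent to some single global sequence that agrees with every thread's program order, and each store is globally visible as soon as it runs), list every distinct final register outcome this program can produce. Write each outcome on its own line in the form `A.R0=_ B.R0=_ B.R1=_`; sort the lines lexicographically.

outcome vector order: (A.R0,B.R0,B.R1)
|SC outcomes| = 10

A.R0=0 B.R0=0 B.R1=1
A.R0=0 B.R0=0 B.R1=2
A.R0=0 B.R0=1 B.R1=1
A.R0=0 B.R0=2 B.R1=1
A.R0=0 B.R0=2 B.R1=2
A.R0=1 B.R0=0 B.R1=0
A.R0=1 B.R0=0 B.R1=1
A.R0=1 B.R0=0 B.R1=2
A.R0=1 B.R0=2 B.R1=1
A.R0=1 B.R0=2 B.R1=2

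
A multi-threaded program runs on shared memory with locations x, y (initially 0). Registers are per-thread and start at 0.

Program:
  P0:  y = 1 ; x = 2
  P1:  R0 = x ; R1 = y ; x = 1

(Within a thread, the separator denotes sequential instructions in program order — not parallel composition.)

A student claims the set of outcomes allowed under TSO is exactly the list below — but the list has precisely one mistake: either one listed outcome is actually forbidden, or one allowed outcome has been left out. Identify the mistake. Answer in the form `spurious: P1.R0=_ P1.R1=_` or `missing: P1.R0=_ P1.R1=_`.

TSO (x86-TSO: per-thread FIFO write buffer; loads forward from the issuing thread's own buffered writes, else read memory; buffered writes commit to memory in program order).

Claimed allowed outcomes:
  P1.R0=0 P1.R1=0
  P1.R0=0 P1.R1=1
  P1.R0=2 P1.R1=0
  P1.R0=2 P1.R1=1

spurious: P1.R0=2 P1.R1=0

outcome vector order: (P1.R0,P1.R1)
TSO: 3 outcomes — {<0 0>; <0 1>; <2 1>}
claimed∖TSO = {<2 0>}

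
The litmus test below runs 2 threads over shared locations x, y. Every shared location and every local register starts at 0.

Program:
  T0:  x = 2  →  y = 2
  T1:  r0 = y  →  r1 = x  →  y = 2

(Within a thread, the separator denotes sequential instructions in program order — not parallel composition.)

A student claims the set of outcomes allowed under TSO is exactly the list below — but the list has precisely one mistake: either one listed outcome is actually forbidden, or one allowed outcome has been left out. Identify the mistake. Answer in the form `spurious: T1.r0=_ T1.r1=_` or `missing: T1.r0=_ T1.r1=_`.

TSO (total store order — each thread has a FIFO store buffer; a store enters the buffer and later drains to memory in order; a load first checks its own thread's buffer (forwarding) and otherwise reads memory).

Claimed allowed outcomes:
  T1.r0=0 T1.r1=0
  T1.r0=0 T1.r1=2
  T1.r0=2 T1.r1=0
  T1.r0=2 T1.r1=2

spurious: T1.r0=2 T1.r1=0

outcome vector order: (T1.r0,T1.r1)
TSO (3): (0,0), (0,2), (2,2)
claimed∖TSO = {(2,0)}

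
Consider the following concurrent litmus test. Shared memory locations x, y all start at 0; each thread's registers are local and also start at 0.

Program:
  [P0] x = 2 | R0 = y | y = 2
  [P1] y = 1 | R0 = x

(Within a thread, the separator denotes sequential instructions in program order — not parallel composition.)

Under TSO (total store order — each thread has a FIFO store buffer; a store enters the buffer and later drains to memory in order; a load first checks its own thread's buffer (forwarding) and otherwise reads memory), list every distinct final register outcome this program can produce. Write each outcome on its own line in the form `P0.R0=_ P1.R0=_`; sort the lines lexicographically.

P0.R0=0 P1.R0=0
P0.R0=0 P1.R0=2
P0.R0=1 P1.R0=0
P0.R0=1 P1.R0=2

outcome vector order: (P0.R0,P1.R0)
|TSO outcomes| = 4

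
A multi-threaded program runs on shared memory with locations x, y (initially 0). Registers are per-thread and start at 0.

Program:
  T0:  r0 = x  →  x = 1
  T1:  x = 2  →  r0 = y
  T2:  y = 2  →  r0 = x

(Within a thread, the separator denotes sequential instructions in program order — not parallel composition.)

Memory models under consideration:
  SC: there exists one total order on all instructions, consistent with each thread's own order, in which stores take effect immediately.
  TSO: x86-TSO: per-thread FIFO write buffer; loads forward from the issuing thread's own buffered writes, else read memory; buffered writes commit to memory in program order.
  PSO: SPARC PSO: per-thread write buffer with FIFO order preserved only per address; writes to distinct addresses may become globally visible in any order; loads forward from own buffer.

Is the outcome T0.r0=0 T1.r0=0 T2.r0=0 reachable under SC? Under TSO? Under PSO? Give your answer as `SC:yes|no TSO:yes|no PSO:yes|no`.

outcome vector order: (T0.r0,T1.r0,T2.r0)
SC (10): (0,0,1), (0,0,2), (0,2,0), (0,2,1), (0,2,2), (2,0,1), (2,0,2), (2,2,0), (2,2,1), (2,2,2)
TSO (12): (0,0,0), (0,0,1), (0,0,2), (0,2,0), (0,2,1), (0,2,2), (2,0,0), (2,0,1), (2,0,2), (2,2,0), (2,2,1), (2,2,2)
PSO (12): (0,0,0), (0,0,1), (0,0,2), (0,2,0), (0,2,1), (0,2,2), (2,0,0), (2,0,1), (2,0,2), (2,2,0), (2,2,1), (2,2,2)
target (0,0,0) ∈ {TSO,PSO}

SC:no TSO:yes PSO:yes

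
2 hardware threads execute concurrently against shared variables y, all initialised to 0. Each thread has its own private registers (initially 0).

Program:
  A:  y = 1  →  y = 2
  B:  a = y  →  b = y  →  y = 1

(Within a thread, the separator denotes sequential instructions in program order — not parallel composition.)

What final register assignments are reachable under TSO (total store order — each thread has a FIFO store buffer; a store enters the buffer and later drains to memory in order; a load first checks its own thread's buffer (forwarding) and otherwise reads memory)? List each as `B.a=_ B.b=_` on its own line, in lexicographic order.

B.a=0 B.b=0
B.a=0 B.b=1
B.a=0 B.b=2
B.a=1 B.b=1
B.a=1 B.b=2
B.a=2 B.b=2

outcome vector order: (B.a,B.b)
|TSO outcomes| = 6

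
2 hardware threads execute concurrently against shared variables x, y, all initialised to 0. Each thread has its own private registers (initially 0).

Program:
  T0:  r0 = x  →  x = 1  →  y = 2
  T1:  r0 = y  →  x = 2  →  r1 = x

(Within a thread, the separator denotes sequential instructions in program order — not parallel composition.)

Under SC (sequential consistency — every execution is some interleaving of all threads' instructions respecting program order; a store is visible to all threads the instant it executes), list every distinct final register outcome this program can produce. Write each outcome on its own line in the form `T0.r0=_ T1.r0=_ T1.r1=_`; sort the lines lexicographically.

outcome vector order: (T0.r0,T1.r0,T1.r1)
|SC outcomes| = 5

T0.r0=0 T1.r0=0 T1.r1=1
T0.r0=0 T1.r0=0 T1.r1=2
T0.r0=0 T1.r0=2 T1.r1=2
T0.r0=2 T1.r0=0 T1.r1=1
T0.r0=2 T1.r0=0 T1.r1=2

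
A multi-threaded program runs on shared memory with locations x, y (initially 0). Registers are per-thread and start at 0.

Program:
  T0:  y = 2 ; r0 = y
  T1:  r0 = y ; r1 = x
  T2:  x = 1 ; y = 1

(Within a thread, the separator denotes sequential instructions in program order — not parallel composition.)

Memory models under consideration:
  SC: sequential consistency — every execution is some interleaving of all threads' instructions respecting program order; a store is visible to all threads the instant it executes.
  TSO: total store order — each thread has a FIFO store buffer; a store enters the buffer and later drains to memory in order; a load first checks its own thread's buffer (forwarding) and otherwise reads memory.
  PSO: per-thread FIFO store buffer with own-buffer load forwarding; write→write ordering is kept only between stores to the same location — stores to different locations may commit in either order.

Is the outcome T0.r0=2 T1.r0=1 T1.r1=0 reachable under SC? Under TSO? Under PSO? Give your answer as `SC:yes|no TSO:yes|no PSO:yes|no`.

SC:no TSO:no PSO:yes

outcome vector order: (T0.r0,T1.r0,T1.r1)
SC (10): 1/0/0; 1/0/1; 1/1/1; 1/2/0; 1/2/1; 2/0/0; 2/0/1; 2/1/1; 2/2/0; 2/2/1
TSO (10): 1/0/0; 1/0/1; 1/1/1; 1/2/0; 1/2/1; 2/0/0; 2/0/1; 2/1/1; 2/2/0; 2/2/1
PSO (12): 1/0/0; 1/0/1; 1/1/0; 1/1/1; 1/2/0; 1/2/1; 2/0/0; 2/0/1; 2/1/0; 2/1/1; 2/2/0; 2/2/1
target 2/1/0 ∈ {PSO}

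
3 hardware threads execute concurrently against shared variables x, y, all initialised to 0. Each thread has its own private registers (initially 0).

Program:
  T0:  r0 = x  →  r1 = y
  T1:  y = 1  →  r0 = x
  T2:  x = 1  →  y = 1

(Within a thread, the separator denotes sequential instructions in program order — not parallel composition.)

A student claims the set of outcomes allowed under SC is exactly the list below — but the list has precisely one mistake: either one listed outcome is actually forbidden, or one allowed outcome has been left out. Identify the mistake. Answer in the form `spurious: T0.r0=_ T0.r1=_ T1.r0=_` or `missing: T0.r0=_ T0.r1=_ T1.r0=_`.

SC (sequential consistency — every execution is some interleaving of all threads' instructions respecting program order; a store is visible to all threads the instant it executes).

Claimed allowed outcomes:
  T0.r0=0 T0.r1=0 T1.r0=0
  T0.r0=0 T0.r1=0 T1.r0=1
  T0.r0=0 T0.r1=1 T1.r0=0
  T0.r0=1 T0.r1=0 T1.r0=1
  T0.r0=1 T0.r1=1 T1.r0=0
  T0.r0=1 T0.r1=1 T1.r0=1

missing: T0.r0=0 T0.r1=1 T1.r0=1

outcome vector order: (T0.r0,T0.r1,T1.r0)
under SC → 000; 001; 010; 011; 101; 110; 111
SC∖claimed = {011}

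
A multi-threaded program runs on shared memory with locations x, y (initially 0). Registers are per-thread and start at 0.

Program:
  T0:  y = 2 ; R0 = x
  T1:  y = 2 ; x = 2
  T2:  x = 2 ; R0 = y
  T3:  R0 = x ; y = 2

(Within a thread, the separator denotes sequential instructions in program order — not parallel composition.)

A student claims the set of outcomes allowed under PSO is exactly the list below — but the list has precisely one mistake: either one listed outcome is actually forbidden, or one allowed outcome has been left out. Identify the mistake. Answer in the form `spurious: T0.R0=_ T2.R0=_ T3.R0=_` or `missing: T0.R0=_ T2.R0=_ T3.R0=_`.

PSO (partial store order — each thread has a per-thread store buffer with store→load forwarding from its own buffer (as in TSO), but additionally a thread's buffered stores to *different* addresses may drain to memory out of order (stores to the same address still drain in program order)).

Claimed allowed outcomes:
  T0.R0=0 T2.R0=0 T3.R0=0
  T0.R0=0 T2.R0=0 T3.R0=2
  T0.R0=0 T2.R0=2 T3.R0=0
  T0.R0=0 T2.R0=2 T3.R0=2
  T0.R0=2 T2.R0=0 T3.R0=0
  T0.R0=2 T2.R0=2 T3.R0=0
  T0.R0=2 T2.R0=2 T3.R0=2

missing: T0.R0=2 T2.R0=0 T3.R0=2

outcome vector order: (T0.R0,T2.R0,T3.R0)
[PSO] allowed = {(0,0,0); (0,0,2); (0,2,0); (0,2,2); (2,0,0); (2,0,2); (2,2,0); (2,2,2)}
PSO∖claimed = {(2,0,2)}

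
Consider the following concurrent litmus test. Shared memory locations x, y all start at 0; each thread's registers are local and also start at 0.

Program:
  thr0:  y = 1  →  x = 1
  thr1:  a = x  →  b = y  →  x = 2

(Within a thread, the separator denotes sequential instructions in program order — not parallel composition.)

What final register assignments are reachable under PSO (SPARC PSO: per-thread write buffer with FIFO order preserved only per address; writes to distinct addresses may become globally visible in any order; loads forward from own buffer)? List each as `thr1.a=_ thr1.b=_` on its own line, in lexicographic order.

thr1.a=0 thr1.b=0
thr1.a=0 thr1.b=1
thr1.a=1 thr1.b=0
thr1.a=1 thr1.b=1

outcome vector order: (thr1.a,thr1.b)
|PSO outcomes| = 4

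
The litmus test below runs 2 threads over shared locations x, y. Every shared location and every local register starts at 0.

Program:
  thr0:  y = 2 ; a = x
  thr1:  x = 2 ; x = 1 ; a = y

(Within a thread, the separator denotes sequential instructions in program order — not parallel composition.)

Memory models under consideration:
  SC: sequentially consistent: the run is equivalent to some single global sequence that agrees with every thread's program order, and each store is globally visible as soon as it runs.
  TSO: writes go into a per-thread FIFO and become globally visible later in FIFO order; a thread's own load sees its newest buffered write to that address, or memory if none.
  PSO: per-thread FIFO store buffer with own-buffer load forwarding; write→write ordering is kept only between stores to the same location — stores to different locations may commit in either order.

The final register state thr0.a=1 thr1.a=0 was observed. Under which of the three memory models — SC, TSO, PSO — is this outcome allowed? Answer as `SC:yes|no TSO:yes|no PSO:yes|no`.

outcome vector order: (thr0.a,thr1.a)
under SC → 0/2 1/0 1/2 2/2
under TSO → 0/0 0/2 1/0 1/2 2/0 2/2
under PSO → 0/0 0/2 1/0 1/2 2/0 2/2
target 1/0 ∈ {SC,TSO,PSO}

SC:yes TSO:yes PSO:yes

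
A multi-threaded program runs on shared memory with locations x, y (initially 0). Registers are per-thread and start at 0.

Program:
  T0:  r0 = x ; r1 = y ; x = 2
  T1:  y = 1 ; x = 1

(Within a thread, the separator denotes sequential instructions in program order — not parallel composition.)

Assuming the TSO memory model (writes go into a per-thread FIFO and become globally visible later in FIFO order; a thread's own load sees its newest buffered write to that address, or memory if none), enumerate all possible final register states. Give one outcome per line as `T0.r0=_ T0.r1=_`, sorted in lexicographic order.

outcome vector order: (T0.r0,T0.r1)
|TSO outcomes| = 3

T0.r0=0 T0.r1=0
T0.r0=0 T0.r1=1
T0.r0=1 T0.r1=1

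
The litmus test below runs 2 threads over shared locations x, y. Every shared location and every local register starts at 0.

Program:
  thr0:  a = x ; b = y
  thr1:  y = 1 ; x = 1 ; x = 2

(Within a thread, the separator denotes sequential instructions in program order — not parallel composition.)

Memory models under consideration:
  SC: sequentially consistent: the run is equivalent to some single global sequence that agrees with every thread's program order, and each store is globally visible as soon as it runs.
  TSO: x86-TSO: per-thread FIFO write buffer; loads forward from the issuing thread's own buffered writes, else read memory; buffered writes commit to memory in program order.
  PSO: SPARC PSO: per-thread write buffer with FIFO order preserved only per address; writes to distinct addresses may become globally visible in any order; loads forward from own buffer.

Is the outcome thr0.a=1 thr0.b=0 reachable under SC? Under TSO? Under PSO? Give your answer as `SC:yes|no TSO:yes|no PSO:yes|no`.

SC:no TSO:no PSO:yes

outcome vector order: (thr0.a,thr0.b)
[SC] allowed = {00; 01; 11; 21}
[TSO] allowed = {00; 01; 11; 21}
[PSO] allowed = {00; 01; 10; 11; 20; 21}
target 10 ∈ {PSO}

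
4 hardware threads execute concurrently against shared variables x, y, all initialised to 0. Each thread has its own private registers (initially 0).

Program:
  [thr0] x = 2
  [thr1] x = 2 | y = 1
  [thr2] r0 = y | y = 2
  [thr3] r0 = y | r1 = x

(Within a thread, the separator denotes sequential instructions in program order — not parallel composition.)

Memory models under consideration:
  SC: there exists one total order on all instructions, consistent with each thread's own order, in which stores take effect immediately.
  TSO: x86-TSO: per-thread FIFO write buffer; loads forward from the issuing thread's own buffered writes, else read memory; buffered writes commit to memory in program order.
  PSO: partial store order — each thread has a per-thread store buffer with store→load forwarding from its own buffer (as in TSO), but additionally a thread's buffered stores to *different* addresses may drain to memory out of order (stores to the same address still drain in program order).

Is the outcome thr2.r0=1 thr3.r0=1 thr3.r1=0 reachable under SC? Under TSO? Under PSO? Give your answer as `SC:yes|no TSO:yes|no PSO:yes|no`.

SC:no TSO:no PSO:yes

outcome vector order: (thr2.r0,thr3.r0,thr3.r1)
SC (9): <0 0 0> <0 0 2> <0 1 2> <0 2 0> <0 2 2> <1 0 0> <1 0 2> <1 1 2> <1 2 2>
TSO (9): <0 0 0> <0 0 2> <0 1 2> <0 2 0> <0 2 2> <1 0 0> <1 0 2> <1 1 2> <1 2 2>
PSO (12): <0 0 0> <0 0 2> <0 1 0> <0 1 2> <0 2 0> <0 2 2> <1 0 0> <1 0 2> <1 1 0> <1 1 2> <1 2 0> <1 2 2>
target <1 1 0> ∈ {PSO}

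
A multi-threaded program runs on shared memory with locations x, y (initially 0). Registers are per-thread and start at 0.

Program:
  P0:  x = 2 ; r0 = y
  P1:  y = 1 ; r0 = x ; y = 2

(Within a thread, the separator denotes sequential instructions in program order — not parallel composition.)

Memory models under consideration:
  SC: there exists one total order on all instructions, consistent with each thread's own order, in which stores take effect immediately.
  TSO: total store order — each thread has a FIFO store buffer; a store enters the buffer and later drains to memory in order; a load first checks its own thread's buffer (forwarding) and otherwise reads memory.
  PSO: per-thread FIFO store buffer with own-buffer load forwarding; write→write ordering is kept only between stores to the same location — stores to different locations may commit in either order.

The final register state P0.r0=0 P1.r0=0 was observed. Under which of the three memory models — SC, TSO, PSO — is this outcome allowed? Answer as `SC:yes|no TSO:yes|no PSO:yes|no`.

outcome vector order: (P0.r0,P1.r0)
SC (5): <0 2> <1 0> <1 2> <2 0> <2 2>
TSO (6): <0 0> <0 2> <1 0> <1 2> <2 0> <2 2>
PSO (6): <0 0> <0 2> <1 0> <1 2> <2 0> <2 2>
target <0 0> ∈ {TSO,PSO}

SC:no TSO:yes PSO:yes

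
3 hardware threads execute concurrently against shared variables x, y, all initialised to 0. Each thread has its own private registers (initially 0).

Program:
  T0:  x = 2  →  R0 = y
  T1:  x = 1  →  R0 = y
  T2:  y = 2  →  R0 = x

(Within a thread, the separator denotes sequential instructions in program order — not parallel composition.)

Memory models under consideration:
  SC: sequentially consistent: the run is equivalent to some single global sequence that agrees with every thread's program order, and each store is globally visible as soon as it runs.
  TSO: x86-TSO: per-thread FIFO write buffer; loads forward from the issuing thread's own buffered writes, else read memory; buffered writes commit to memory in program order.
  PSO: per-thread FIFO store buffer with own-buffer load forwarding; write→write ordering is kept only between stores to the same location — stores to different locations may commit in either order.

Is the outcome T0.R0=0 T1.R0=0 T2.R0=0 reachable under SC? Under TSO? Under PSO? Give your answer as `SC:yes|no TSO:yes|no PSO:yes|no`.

outcome vector order: (T0.R0,T1.R0,T2.R0)
under SC → <0 0 1>; <0 0 2>; <0 2 1>; <0 2 2>; <2 0 1>; <2 0 2>; <2 2 0>; <2 2 1>; <2 2 2>
under TSO → <0 0 0>; <0 0 1>; <0 0 2>; <0 2 0>; <0 2 1>; <0 2 2>; <2 0 0>; <2 0 1>; <2 0 2>; <2 2 0>; <2 2 1>; <2 2 2>
under PSO → <0 0 0>; <0 0 1>; <0 0 2>; <0 2 0>; <0 2 1>; <0 2 2>; <2 0 0>; <2 0 1>; <2 0 2>; <2 2 0>; <2 2 1>; <2 2 2>
target <0 0 0> ∈ {TSO,PSO}

SC:no TSO:yes PSO:yes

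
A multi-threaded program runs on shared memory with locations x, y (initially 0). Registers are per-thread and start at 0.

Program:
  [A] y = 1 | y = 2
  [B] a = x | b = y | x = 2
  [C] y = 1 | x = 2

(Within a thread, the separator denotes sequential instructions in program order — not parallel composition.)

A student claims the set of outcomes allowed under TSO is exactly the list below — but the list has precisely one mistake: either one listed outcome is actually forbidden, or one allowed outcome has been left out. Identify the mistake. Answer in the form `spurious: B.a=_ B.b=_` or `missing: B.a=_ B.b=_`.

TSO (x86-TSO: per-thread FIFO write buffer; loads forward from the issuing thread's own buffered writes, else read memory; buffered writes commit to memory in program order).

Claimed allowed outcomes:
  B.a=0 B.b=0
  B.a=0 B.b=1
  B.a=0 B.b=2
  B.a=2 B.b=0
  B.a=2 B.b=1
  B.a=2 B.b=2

spurious: B.a=2 B.b=0

outcome vector order: (B.a,B.b)
TSO: 5 outcomes — {(0,0) (0,1) (0,2) (2,1) (2,2)}
claimed∖TSO = {(2,0)}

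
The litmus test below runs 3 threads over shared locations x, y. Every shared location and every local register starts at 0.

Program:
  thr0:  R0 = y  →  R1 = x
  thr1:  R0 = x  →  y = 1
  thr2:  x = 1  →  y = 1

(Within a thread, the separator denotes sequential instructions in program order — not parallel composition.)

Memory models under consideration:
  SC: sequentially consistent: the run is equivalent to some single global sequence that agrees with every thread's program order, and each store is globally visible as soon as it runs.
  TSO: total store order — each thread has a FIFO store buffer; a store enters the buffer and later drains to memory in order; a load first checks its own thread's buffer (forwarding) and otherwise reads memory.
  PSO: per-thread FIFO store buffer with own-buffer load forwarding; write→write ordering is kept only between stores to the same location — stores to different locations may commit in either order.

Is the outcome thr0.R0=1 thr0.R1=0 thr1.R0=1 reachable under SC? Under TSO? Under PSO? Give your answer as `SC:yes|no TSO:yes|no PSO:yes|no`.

outcome vector order: (thr0.R0,thr0.R1,thr1.R0)
[SC] allowed = {(0,0,0); (0,0,1); (0,1,0); (0,1,1); (1,0,0); (1,1,0); (1,1,1)}
[TSO] allowed = {(0,0,0); (0,0,1); (0,1,0); (0,1,1); (1,0,0); (1,1,0); (1,1,1)}
[PSO] allowed = {(0,0,0); (0,0,1); (0,1,0); (0,1,1); (1,0,0); (1,0,1); (1,1,0); (1,1,1)}
target (1,0,1) ∈ {PSO}

SC:no TSO:no PSO:yes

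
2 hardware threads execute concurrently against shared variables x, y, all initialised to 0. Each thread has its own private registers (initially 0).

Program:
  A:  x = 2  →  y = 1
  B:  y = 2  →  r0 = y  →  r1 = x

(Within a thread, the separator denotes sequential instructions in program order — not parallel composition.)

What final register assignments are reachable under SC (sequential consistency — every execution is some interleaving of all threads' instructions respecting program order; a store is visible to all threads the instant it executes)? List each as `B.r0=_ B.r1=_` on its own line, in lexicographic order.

B.r0=1 B.r1=2
B.r0=2 B.r1=0
B.r0=2 B.r1=2

outcome vector order: (B.r0,B.r1)
|SC outcomes| = 3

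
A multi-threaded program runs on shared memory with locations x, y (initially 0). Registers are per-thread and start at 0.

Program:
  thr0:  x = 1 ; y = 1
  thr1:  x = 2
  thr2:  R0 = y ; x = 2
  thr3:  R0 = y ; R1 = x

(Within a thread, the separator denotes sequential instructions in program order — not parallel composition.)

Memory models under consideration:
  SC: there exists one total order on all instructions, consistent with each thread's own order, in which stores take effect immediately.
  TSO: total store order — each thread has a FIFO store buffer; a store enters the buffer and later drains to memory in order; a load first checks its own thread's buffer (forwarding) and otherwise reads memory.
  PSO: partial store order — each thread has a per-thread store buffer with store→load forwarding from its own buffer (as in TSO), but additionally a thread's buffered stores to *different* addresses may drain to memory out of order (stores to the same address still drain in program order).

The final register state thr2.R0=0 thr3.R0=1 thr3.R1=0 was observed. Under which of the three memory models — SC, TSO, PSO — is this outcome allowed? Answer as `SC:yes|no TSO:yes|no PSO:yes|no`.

outcome vector order: (thr2.R0,thr3.R0,thr3.R1)
[SC] allowed = {000, 001, 002, 011, 012, 100, 101, 102, 111, 112}
[TSO] allowed = {000, 001, 002, 011, 012, 100, 101, 102, 111, 112}
[PSO] allowed = {000, 001, 002, 010, 011, 012, 100, 101, 102, 110, 111, 112}
target 010 ∈ {PSO}

SC:no TSO:no PSO:yes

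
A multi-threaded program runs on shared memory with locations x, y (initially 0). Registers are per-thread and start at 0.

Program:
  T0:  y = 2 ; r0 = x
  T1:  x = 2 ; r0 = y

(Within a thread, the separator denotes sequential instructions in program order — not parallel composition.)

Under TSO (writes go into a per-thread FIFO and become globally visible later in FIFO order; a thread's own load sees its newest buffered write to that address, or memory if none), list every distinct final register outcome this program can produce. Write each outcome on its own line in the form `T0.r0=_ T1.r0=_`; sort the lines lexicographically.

T0.r0=0 T1.r0=0
T0.r0=0 T1.r0=2
T0.r0=2 T1.r0=0
T0.r0=2 T1.r0=2

outcome vector order: (T0.r0,T1.r0)
|TSO outcomes| = 4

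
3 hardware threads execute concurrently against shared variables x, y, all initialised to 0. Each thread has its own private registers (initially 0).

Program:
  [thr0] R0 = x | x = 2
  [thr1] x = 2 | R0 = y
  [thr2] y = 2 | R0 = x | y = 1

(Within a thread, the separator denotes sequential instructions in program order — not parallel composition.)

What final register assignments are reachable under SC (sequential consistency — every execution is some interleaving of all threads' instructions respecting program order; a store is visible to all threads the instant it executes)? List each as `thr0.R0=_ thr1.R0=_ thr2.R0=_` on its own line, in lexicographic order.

thr0.R0=0 thr1.R0=0 thr2.R0=2
thr0.R0=0 thr1.R0=1 thr2.R0=0
thr0.R0=0 thr1.R0=1 thr2.R0=2
thr0.R0=0 thr1.R0=2 thr2.R0=0
thr0.R0=0 thr1.R0=2 thr2.R0=2
thr0.R0=2 thr1.R0=0 thr2.R0=2
thr0.R0=2 thr1.R0=1 thr2.R0=0
thr0.R0=2 thr1.R0=1 thr2.R0=2
thr0.R0=2 thr1.R0=2 thr2.R0=0
thr0.R0=2 thr1.R0=2 thr2.R0=2

outcome vector order: (thr0.R0,thr1.R0,thr2.R0)
|SC outcomes| = 10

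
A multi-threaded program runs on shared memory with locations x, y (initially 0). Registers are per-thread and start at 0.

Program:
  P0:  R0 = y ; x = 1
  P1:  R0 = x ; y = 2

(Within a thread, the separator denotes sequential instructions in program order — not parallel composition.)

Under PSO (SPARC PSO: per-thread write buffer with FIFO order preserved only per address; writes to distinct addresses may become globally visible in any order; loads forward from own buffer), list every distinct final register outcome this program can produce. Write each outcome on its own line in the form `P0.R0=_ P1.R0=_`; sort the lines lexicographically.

outcome vector order: (P0.R0,P1.R0)
|PSO outcomes| = 3

P0.R0=0 P1.R0=0
P0.R0=0 P1.R0=1
P0.R0=2 P1.R0=0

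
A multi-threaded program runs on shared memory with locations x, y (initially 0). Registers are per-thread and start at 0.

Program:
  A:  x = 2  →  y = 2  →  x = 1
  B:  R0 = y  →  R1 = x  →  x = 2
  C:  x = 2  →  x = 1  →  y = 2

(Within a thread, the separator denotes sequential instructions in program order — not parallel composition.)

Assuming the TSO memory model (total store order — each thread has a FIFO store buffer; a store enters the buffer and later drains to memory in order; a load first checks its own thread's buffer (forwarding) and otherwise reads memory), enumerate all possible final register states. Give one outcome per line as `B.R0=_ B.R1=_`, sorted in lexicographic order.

B.R0=0 B.R1=0
B.R0=0 B.R1=1
B.R0=0 B.R1=2
B.R0=2 B.R1=1
B.R0=2 B.R1=2

outcome vector order: (B.R0,B.R1)
|TSO outcomes| = 5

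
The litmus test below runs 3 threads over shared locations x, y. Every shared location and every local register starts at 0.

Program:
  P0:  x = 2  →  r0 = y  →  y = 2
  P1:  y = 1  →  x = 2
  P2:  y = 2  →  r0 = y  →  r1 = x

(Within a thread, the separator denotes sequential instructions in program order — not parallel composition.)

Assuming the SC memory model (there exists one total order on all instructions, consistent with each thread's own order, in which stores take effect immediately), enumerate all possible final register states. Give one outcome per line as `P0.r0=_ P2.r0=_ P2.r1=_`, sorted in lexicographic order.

outcome vector order: (P0.r0,P2.r0,P2.r1)
|SC outcomes| = 9

P0.r0=0 P2.r0=1 P2.r1=2
P0.r0=0 P2.r0=2 P2.r1=2
P0.r0=1 P2.r0=1 P2.r1=0
P0.r0=1 P2.r0=1 P2.r1=2
P0.r0=1 P2.r0=2 P2.r1=0
P0.r0=1 P2.r0=2 P2.r1=2
P0.r0=2 P2.r0=1 P2.r1=2
P0.r0=2 P2.r0=2 P2.r1=0
P0.r0=2 P2.r0=2 P2.r1=2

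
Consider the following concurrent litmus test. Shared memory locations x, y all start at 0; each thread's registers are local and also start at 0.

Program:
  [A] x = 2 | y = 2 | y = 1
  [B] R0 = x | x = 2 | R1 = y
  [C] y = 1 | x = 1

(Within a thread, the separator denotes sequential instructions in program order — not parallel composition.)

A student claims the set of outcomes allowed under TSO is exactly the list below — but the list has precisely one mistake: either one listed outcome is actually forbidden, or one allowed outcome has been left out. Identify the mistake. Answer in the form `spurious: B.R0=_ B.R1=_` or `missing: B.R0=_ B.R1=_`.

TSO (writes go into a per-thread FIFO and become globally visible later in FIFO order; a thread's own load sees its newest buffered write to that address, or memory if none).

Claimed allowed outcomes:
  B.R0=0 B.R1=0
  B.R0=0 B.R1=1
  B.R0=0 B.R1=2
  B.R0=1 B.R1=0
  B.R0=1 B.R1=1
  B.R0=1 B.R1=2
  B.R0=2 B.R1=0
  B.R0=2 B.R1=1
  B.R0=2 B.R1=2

outcome vector order: (B.R0,B.R1)
[TSO] allowed = {0/0, 0/1, 0/2, 1/1, 1/2, 2/0, 2/1, 2/2}
claimed∖TSO = {1/0}

spurious: B.R0=1 B.R1=0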